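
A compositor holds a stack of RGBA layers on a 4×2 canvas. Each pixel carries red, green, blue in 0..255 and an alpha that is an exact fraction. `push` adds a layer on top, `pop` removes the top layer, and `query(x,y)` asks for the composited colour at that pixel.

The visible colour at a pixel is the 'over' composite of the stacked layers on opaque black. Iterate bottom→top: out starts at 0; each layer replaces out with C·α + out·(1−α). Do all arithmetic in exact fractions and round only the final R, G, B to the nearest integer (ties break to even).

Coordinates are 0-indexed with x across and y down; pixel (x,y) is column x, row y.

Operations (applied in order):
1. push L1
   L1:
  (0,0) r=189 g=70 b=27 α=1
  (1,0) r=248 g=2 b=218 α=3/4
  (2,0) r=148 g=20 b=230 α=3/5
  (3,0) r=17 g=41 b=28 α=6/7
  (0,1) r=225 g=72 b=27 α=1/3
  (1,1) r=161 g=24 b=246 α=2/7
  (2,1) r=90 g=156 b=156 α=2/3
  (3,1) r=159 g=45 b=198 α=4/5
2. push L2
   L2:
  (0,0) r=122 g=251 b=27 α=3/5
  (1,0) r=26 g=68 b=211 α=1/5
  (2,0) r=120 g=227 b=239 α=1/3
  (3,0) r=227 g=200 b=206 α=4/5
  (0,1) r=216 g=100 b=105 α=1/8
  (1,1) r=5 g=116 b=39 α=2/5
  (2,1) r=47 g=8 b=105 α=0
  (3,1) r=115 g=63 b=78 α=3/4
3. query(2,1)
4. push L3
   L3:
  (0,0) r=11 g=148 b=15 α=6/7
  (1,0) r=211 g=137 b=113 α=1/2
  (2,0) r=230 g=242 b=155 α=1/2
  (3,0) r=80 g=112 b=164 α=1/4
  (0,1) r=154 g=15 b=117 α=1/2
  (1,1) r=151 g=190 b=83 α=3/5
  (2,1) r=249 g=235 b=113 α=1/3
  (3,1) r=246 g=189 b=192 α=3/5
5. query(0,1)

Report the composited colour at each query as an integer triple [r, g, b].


(2,1) stack=L1,L2; from [0,0,0]:
+L1 (α=2/3) → [60, 104, 104]
+L2 (α=0) → [60, 104, 104]
→ [60, 104, 104]

at x=0,y=1 over L1,L2,L3:
after L1 α=1/3: [75, 24, 9]
after L2 α=1/8: [741/8, 67/2, 21]
after L3 α=1/2: [1973/16, 97/4, 69]
rounded: [123, 24, 69]


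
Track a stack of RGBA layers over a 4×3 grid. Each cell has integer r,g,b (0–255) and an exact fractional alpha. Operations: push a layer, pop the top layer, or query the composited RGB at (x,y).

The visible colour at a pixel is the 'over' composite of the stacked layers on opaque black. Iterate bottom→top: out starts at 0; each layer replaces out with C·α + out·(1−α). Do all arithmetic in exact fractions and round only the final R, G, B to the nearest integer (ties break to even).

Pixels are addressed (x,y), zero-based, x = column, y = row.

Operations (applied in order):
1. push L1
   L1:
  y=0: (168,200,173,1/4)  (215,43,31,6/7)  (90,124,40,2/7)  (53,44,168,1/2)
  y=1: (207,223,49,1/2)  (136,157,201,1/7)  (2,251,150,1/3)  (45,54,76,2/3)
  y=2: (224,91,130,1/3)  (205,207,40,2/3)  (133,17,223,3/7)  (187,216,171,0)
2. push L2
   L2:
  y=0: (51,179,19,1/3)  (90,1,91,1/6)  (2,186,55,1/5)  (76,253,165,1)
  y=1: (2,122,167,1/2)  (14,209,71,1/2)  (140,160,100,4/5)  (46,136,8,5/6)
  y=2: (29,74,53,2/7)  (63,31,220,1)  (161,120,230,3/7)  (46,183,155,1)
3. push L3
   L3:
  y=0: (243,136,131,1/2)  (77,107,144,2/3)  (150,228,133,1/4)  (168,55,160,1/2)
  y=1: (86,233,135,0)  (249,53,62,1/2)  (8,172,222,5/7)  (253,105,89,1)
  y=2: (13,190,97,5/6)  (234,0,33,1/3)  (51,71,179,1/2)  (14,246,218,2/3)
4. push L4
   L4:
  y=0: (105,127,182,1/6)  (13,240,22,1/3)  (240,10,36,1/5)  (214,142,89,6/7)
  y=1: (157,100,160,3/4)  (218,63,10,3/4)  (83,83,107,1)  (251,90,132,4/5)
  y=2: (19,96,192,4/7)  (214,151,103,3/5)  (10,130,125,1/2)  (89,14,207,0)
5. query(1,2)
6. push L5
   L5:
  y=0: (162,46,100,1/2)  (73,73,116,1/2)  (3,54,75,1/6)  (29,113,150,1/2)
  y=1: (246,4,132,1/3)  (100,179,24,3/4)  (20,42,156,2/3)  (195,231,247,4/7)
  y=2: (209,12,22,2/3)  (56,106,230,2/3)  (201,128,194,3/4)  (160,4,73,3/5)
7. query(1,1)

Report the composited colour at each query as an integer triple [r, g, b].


(1,2) stack=L1,L2,L3,L4; from [0,0,0]:
+L1 (α=2/3) → [410/3, 138, 80/3]
+L2 (α=1) → [63, 31, 220]
+L3 (α=1/3) → [120, 62/3, 473/3]
+L4 (α=3/5) → [882/5, 1483/15, 1873/15]
= [176, 99, 125]

(1,1) stack=L1,L2,L3,L4,L5; from [0,0,0]:
+L1 (α=1/7) → [136/7, 157/7, 201/7]
+L2 (α=1/2) → [117/7, 810/7, 349/7]
+L3 (α=1/2) → [930/7, 1181/14, 783/14]
+L4 (α=3/4) → [1377/7, 3827/56, 1203/56]
+L5 (α=3/4) → [3477/28, 33899/224, 5235/224]
rounded: [124, 151, 23]


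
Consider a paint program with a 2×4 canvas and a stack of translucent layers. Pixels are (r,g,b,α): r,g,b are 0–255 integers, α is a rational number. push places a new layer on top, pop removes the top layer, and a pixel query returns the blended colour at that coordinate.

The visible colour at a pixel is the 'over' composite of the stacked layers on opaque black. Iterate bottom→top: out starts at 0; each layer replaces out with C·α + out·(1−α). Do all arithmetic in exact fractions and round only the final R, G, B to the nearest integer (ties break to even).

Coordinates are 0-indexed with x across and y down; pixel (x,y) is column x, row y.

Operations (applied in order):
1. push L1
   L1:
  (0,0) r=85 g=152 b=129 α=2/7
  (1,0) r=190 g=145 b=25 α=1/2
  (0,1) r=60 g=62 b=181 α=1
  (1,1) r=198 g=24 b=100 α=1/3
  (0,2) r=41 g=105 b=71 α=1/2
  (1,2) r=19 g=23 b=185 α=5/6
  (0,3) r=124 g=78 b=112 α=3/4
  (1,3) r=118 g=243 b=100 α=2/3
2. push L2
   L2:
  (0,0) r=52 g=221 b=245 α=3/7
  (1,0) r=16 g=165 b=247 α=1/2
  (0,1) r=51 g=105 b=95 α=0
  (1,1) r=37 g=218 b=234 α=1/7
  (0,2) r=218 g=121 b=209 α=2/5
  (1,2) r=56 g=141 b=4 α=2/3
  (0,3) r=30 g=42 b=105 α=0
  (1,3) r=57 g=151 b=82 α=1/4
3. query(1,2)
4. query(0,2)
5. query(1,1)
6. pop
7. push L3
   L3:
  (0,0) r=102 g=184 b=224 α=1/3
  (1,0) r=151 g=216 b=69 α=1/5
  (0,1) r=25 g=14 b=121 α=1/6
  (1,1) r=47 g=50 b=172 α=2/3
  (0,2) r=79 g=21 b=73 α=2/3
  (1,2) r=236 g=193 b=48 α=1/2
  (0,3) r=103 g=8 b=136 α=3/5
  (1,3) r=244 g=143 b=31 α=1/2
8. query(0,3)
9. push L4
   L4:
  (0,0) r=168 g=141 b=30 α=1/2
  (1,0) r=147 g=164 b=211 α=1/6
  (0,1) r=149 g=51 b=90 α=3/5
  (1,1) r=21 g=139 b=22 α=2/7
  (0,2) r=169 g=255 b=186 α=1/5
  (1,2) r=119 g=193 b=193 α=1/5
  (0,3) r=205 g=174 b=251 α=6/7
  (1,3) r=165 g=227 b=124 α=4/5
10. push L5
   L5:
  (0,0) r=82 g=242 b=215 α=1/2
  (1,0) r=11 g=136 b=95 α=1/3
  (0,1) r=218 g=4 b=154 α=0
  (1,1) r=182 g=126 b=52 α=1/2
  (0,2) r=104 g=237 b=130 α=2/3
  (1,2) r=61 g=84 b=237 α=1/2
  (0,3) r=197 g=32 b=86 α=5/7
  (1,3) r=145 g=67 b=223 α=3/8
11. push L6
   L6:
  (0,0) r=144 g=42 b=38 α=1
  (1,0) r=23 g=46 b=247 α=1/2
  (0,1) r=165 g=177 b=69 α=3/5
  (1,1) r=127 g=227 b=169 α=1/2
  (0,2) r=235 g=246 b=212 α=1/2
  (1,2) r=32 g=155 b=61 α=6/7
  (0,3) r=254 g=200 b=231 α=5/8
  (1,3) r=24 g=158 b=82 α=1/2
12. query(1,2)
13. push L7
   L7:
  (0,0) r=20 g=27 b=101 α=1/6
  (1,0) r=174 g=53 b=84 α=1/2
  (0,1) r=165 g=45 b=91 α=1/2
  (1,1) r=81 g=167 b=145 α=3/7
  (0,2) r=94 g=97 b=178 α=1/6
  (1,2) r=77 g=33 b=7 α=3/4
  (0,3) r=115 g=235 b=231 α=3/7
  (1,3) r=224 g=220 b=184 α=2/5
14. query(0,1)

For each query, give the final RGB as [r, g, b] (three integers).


at x=1,y=2 over L1,L2:
after L1 α=5/6: [95/6, 115/6, 925/6]
after L2 α=2/3: [767/18, 1807/18, 973/18]
→ [43, 100, 54]

at x=0,y=2 over L1,L2:
after L1 α=1/2: [41/2, 105/2, 71/2]
after L2 α=2/5: [199/2, 799/10, 1049/10]
= [100, 80, 105]

at x=1,y=1 over L1,L2:
after L1 α=1/3: [66, 8, 100/3]
after L2 α=1/7: [433/7, 38, 62]
rounded: [62, 38, 62]

query (0,3) [L1,L3] — begin 0,0,0
L1 α=3/4: [93, 117/2, 84]
L3 α=3/5: [99, 141/5, 576/5]
→ [99, 28, 115]

at x=1,y=2 over L1,L3,L4,L5,L6:
L1 α=5/6: [95/6, 115/6, 925/6]
L3 α=1/2: [1511/12, 1273/12, 1213/12]
L4 α=1/5: [1868/15, 1852/15, 1792/15]
L5 α=1/2: [2783/30, 1556/15, 5347/30]
L6 α=6/7: [8543/210, 15506/105, 16327/210]
= [41, 148, 78]

query (0,1) [L1,L3,L4,L5,L6,L7] — begin 0,0,0
+L1 (α=1) → [60, 62, 181]
+L3 (α=1/6) → [325/6, 54, 171]
+L4 (α=3/5) → [1666/15, 261/5, 612/5]
+L5 (α=0) → [1666/15, 261/5, 612/5]
+L6 (α=3/5) → [10757/75, 3177/25, 2259/25]
+L7 (α=1/2) → [11566/75, 2151/25, 2267/25]
= [154, 86, 91]


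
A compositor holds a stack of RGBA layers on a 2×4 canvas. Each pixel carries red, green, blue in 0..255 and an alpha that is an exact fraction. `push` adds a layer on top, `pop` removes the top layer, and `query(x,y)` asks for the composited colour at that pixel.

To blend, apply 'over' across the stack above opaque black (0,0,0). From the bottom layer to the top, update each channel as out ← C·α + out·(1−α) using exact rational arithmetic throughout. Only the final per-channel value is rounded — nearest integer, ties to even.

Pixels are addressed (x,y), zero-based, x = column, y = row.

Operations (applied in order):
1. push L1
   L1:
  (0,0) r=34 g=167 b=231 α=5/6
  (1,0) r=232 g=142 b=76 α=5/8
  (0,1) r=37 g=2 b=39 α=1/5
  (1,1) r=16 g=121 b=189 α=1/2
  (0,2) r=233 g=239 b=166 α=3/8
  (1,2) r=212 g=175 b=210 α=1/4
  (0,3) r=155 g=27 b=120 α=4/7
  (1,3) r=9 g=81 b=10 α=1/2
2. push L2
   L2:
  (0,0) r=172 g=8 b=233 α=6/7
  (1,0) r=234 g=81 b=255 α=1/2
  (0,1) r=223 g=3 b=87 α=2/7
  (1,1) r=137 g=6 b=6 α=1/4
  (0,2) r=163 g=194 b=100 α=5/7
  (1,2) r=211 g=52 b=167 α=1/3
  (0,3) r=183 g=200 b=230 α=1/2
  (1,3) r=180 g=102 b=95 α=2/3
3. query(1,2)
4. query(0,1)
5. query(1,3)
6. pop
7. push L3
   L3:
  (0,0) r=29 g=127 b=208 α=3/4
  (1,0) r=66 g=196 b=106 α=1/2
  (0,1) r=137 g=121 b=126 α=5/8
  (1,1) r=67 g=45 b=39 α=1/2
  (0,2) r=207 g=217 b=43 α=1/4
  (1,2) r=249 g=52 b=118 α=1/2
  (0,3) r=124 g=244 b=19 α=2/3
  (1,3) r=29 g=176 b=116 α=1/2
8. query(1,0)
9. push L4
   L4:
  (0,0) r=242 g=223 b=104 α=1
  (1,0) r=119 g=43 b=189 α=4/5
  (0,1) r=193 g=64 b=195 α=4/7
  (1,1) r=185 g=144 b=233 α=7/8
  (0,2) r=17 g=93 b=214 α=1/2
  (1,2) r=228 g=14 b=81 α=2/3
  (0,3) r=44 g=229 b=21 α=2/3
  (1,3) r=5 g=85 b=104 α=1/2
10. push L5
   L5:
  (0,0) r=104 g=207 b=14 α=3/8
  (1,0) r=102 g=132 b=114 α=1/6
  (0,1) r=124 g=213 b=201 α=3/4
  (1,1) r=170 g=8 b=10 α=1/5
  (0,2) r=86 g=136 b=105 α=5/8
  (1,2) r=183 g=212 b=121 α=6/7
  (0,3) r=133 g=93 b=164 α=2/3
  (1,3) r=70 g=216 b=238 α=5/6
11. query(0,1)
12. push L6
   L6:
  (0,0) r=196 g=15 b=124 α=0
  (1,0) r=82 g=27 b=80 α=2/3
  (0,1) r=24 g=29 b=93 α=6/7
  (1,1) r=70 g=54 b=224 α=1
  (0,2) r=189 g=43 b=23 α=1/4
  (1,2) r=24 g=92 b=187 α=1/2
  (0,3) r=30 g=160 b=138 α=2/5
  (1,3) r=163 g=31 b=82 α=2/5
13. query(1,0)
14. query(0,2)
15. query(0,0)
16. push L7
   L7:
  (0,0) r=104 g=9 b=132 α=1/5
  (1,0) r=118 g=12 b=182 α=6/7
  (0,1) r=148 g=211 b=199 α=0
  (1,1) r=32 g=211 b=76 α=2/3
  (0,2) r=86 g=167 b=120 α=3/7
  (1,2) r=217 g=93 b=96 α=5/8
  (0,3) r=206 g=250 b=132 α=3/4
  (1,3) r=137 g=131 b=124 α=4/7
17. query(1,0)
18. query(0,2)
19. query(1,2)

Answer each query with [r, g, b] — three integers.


at x=1,y=2 over L1,L2:
+L1 (α=1/4) → [53, 175/4, 105/2]
+L2 (α=1/3) → [317/3, 93/2, 272/3]
rounded: [106, 46, 91]

(0,1) stack=L1,L2; from [0,0,0]:
after L1 α=1/5: [37/5, 2/5, 39/5]
after L2 α=2/7: [69, 8/7, 213/7]
rounded: [69, 1, 30]

at x=1,y=3 over L1,L2:
L1 α=1/2: [9/2, 81/2, 5]
L2 α=2/3: [243/2, 163/2, 65]
rounded: [122, 82, 65]

query (1,0) [L1,L3] — begin 0,0,0
after L1 α=5/8: [145, 355/4, 95/2]
after L3 α=1/2: [211/2, 1139/8, 307/4]
→ [106, 142, 77]

at x=0,y=1 over L1,L3,L4,L5:
L1 α=1/5: [37/5, 2/5, 39/5]
L3 α=5/8: [442/5, 3031/40, 3267/40]
L4 α=4/7: [5186/35, 19333/280, 41001/280]
L5 α=3/4: [9103/70, 198253/1120, 209841/1120]
= [130, 177, 187]

(1,0) stack=L1,L3,L4,L5,L6; from [0,0,0]:
L1 α=5/8: [145, 355/4, 95/2]
L3 α=1/2: [211/2, 1139/8, 307/4]
L4 α=4/5: [1163/10, 503/8, 3331/20]
L5 α=1/6: [1367/12, 3571/48, 3787/24]
L6 α=2/3: [3335/36, 6163/144, 7627/72]
= [93, 43, 106]

at x=0,y=2 over L1,L3,L4,L5,L6:
L1 α=3/8: [699/8, 717/8, 249/4]
L3 α=1/4: [3753/32, 3887/32, 919/16]
L4 α=1/2: [4297/64, 6863/64, 4343/32]
L5 α=5/8: [40411/512, 64109/512, 29829/256]
L6 α=1/4: [218001/2048, 214343/2048, 95375/1024]
rounded: [106, 105, 93]

at x=0,y=0 over L1,L3,L4,L5,L6:
L1 α=5/6: [85/3, 835/6, 385/2]
L3 α=3/4: [173/6, 3121/24, 1633/8]
L4 α=1: [242, 223, 104]
L5 α=3/8: [761/4, 217, 281/4]
L6 α=0: [761/4, 217, 281/4]
= [190, 217, 70]

at x=1,y=0 over L1,L3,L4,L5,L6,L7:
L1 α=5/8: [145, 355/4, 95/2]
L3 α=1/2: [211/2, 1139/8, 307/4]
L4 α=4/5: [1163/10, 503/8, 3331/20]
L5 α=1/6: [1367/12, 3571/48, 3787/24]
L6 α=2/3: [3335/36, 6163/144, 7627/72]
L7 α=6/7: [28823/252, 16531/1008, 86251/504]
rounded: [114, 16, 171]

query (0,2) [L1,L3,L4,L5,L6,L7] — begin 0,0,0
+L1 (α=3/8) → [699/8, 717/8, 249/4]
+L3 (α=1/4) → [3753/32, 3887/32, 919/16]
+L4 (α=1/2) → [4297/64, 6863/64, 4343/32]
+L5 (α=5/8) → [40411/512, 64109/512, 29829/256]
+L6 (α=1/4) → [218001/2048, 214343/2048, 95375/1024]
+L7 (α=3/7) → [350097/3584, 67265/512, 187535/1792]
→ [98, 131, 105]

(1,2) stack=L1,L3,L4,L5,L6,L7; from [0,0,0]:
+L1 (α=1/4) → [53, 175/4, 105/2]
+L3 (α=1/2) → [151, 383/8, 341/4]
+L4 (α=2/3) → [607/3, 607/24, 989/12]
+L5 (α=6/7) → [3901/21, 31135/168, 9701/84]
+L6 (α=1/2) → [4405/42, 46591/336, 25409/168]
+L7 (α=5/8) → [19595/112, 98671/896, 52289/448]
= [175, 110, 117]


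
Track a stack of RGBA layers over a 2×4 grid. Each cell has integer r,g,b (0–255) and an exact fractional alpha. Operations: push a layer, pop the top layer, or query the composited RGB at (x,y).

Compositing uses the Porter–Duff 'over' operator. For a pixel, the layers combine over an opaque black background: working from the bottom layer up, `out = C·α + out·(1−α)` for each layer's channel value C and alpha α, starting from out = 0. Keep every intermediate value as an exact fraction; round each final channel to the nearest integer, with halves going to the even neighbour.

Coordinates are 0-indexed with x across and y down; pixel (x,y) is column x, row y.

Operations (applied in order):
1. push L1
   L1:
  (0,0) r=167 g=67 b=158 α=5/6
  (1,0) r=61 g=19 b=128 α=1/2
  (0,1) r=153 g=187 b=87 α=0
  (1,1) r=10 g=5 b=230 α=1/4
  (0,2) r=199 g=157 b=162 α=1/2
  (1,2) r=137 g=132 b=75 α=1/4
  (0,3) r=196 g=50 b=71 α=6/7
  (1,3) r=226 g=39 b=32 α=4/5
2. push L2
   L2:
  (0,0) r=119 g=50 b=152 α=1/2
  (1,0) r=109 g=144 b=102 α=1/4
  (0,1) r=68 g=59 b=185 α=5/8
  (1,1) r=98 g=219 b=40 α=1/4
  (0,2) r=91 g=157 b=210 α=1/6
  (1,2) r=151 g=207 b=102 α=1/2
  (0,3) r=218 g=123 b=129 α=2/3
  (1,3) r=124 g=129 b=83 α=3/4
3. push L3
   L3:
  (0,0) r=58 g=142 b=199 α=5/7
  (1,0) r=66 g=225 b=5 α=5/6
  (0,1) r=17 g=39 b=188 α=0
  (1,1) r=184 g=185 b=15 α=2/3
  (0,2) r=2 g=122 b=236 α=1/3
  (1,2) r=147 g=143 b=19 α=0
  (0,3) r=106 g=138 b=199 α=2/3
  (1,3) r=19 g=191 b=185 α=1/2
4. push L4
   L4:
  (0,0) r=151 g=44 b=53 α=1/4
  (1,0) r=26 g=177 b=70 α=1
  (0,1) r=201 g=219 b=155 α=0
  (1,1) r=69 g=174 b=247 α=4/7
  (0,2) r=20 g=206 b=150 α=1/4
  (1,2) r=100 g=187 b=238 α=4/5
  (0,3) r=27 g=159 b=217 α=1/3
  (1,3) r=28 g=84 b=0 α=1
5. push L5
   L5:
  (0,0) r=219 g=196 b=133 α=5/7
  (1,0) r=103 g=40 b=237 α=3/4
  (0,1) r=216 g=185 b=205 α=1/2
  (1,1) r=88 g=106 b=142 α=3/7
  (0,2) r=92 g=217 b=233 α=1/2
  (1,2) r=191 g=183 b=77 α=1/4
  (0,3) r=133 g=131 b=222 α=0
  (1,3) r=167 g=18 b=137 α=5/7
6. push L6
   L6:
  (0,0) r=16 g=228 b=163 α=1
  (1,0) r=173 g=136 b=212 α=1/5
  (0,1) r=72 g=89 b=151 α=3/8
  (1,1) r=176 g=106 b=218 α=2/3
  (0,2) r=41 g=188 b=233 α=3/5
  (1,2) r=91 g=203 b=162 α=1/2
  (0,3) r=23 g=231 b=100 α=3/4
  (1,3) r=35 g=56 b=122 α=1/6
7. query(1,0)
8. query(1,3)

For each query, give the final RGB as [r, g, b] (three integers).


at x=1,y=0 over L1,L2,L3,L4,L5,L6:
L1 α=1/2: [61/2, 19/2, 64]
L2 α=1/4: [401/8, 345/8, 147/2]
L3 α=5/6: [3041/48, 3115/16, 197/12]
L4 α=1: [26, 177, 70]
L5 α=3/4: [335/4, 297/4, 781/4]
L6 α=1/5: [508/5, 433/5, 993/5]
= [102, 87, 199]

at x=1,y=3 over L1,L2,L3,L4,L5,L6:
after L1 α=4/5: [904/5, 156/5, 128/5]
after L2 α=3/4: [691/5, 2091/20, 1373/20]
after L3 α=1/2: [393/5, 5911/40, 5073/40]
after L4 α=1: [28, 84, 0]
after L5 α=5/7: [891/7, 258/7, 685/7]
after L6 α=1/6: [2350/21, 841/21, 4279/42]
→ [112, 40, 102]


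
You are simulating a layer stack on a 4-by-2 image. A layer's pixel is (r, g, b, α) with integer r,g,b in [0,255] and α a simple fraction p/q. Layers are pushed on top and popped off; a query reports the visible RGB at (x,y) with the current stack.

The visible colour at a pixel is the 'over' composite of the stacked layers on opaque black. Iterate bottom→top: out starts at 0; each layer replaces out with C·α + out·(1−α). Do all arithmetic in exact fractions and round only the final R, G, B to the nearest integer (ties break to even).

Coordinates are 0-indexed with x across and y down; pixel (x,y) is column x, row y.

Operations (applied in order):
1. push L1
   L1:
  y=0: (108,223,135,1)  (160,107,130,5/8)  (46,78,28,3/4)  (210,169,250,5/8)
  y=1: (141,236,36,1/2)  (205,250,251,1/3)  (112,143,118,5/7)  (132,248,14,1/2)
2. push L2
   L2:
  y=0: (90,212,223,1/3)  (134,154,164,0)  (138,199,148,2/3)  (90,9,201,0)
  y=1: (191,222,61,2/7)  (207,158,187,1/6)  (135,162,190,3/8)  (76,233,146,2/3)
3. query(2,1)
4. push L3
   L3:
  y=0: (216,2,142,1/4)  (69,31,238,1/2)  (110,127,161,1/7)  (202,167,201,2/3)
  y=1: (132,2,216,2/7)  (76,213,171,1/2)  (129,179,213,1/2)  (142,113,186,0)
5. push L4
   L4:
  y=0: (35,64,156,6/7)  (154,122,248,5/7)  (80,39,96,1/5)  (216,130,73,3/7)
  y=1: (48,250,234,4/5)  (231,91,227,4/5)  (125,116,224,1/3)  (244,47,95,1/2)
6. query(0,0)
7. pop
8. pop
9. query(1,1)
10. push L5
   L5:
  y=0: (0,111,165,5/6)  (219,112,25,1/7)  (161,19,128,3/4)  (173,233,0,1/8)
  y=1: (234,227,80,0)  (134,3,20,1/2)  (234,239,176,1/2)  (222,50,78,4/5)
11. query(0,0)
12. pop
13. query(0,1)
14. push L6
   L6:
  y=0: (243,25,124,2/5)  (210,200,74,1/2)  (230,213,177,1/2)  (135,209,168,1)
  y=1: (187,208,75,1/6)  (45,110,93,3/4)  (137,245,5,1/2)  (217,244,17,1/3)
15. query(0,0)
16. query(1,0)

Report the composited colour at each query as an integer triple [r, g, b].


query (2,1) [L1,L2] — begin 0,0,0
L1 α=5/7: [80, 715/7, 590/7]
L2 α=3/8: [805/8, 6977/56, 1735/14]
rounded: [101, 125, 124]

(0,0) stack=L1,L2,L3,L4; from [0,0,0]:
after L1 α=1: [108, 223, 135]
after L2 α=1/3: [102, 658/3, 493/3]
after L3 α=1/4: [261/2, 165, 635/4]
after L4 α=6/7: [681/14, 549/7, 4379/28]
rounded: [49, 78, 156]

at x=1,y=1 over L1,L2:
L1 α=1/3: [205/3, 250/3, 251/3]
L2 α=1/6: [823/9, 862/9, 908/9]
→ [91, 96, 101]

query (0,0) [L1,L2,L5] — begin 0,0,0
after L1 α=1: [108, 223, 135]
after L2 α=1/3: [102, 658/3, 493/3]
after L5 α=5/6: [17, 2323/18, 1484/9]
→ [17, 129, 165]

(0,1) stack=L1,L2; from [0,0,0]:
+L1 (α=1/2) → [141/2, 118, 18]
+L2 (α=2/7) → [1469/14, 1034/7, 212/7]
rounded: [105, 148, 30]

at x=0,y=0 over L1,L2,L6:
L1 α=1: [108, 223, 135]
L2 α=1/3: [102, 658/3, 493/3]
L6 α=2/5: [792/5, 708/5, 741/5]
= [158, 142, 148]

query (1,0) [L1,L2,L6] — begin 0,0,0
after L1 α=5/8: [100, 535/8, 325/4]
after L2 α=0: [100, 535/8, 325/4]
after L6 α=1/2: [155, 2135/16, 621/8]
→ [155, 133, 78]


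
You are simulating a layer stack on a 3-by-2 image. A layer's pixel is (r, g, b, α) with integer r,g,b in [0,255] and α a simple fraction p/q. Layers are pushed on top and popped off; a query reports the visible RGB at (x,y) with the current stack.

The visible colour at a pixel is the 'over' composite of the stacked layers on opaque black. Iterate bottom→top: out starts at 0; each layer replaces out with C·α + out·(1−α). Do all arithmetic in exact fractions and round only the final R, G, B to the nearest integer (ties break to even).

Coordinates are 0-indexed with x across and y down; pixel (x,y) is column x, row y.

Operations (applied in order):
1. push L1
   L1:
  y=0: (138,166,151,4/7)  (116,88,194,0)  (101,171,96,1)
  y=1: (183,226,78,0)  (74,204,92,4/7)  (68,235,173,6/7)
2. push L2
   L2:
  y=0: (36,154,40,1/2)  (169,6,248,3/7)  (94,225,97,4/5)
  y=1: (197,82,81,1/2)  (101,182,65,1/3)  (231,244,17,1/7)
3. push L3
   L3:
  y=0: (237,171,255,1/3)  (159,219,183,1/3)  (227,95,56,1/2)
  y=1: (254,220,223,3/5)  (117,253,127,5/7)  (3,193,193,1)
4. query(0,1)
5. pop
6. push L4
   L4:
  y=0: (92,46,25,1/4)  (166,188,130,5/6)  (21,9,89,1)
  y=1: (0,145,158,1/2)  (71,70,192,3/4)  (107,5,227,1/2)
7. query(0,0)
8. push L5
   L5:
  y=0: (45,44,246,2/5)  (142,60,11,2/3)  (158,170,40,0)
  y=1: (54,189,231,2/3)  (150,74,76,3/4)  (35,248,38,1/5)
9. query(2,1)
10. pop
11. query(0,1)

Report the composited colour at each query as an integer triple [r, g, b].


(0,1) stack=L1,L2,L3; from [0,0,0]:
+L1 (α=0) → [0, 0, 0]
+L2 (α=1/2) → [197/2, 41, 81/2]
+L3 (α=3/5) → [959/5, 742/5, 150]
rounded: [192, 148, 150]

(0,0) stack=L1,L2,L4; from [0,0,0]:
after L1 α=4/7: [552/7, 664/7, 604/7]
after L2 α=1/2: [402/7, 871/7, 442/7]
after L4 α=1/4: [925/14, 2935/28, 1501/28]
= [66, 105, 54]

at x=2,y=1 over L1,L2,L4,L5:
L1 α=6/7: [408/7, 1410/7, 1038/7]
L2 α=1/7: [4065/49, 10168/49, 6347/49]
L4 α=1/2: [4654/49, 10413/98, 8735/49]
L5 α=1/5: [20331/245, 32978/245, 36802/245]
→ [83, 135, 150]

at x=0,y=1 over L1,L2,L4:
L1 α=0: [0, 0, 0]
L2 α=1/2: [197/2, 41, 81/2]
L4 α=1/2: [197/4, 93, 397/4]
= [49, 93, 99]


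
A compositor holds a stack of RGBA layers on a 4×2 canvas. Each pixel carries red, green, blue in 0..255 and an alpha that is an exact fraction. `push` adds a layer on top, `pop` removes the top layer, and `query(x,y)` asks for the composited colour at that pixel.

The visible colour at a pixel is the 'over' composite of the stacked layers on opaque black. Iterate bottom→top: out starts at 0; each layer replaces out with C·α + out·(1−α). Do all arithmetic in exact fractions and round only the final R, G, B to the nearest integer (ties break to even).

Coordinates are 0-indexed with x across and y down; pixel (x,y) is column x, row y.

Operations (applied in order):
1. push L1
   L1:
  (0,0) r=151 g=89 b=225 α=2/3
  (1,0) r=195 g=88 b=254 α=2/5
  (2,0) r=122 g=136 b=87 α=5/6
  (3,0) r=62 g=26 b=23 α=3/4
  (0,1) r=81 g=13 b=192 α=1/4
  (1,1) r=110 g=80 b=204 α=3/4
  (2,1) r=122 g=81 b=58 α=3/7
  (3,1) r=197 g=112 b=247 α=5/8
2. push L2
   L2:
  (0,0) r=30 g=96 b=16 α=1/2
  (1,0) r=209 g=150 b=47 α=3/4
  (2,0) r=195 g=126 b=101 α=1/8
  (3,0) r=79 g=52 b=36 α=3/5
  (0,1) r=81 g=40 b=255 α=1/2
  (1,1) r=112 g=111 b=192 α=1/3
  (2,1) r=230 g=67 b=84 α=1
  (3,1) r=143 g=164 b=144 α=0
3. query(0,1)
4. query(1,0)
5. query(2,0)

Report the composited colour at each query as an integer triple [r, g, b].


at x=0,y=1 over L1,L2:
after L1 α=1/4: [81/4, 13/4, 48]
after L2 α=1/2: [405/8, 173/8, 303/2]
rounded: [51, 22, 152]

(1,0) stack=L1,L2; from [0,0,0]:
L1 α=2/5: [78, 176/5, 508/5]
L2 α=3/4: [705/4, 1213/10, 1213/20]
rounded: [176, 121, 61]

(2,0) stack=L1,L2; from [0,0,0]:
+L1 (α=5/6) → [305/3, 340/3, 145/2]
+L2 (α=1/8) → [340/3, 1379/12, 1217/16]
= [113, 115, 76]


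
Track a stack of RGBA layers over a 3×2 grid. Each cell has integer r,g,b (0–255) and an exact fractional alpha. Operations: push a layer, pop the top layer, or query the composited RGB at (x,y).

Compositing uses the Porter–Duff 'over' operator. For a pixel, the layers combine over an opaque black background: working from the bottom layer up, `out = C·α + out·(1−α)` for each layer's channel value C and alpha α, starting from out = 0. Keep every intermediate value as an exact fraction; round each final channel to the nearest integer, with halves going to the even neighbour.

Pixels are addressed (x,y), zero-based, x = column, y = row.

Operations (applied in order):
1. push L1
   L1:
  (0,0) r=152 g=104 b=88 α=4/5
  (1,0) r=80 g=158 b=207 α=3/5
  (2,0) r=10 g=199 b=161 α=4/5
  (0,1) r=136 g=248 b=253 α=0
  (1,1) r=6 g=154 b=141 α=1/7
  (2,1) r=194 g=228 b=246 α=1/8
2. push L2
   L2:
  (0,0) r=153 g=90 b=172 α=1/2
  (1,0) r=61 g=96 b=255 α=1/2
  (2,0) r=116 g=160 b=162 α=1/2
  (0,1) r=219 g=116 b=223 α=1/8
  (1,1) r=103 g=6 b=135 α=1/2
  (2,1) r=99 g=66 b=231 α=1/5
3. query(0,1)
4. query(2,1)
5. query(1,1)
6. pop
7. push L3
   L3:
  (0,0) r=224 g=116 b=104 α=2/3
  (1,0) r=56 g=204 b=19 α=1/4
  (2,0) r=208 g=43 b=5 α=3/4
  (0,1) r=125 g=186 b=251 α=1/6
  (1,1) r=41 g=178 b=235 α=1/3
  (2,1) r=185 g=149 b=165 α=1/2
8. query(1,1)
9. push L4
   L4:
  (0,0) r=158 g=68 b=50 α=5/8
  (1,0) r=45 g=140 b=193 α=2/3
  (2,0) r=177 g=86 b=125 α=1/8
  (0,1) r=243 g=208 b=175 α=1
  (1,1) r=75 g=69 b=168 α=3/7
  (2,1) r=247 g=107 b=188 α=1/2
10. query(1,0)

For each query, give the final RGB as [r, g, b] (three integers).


(0,1) stack=L1,L2; from [0,0,0]:
after L1 α=0: [0, 0, 0]
after L2 α=1/8: [219/8, 29/2, 223/8]
→ [27, 14, 28]

(2,1) stack=L1,L2; from [0,0,0]:
+L1 (α=1/8) → [97/4, 57/2, 123/4]
+L2 (α=1/5) → [196/5, 36, 354/5]
rounded: [39, 36, 71]

query (1,1) [L1,L2] — begin 0,0,0
+L1 (α=1/7) → [6/7, 22, 141/7]
+L2 (α=1/2) → [727/14, 14, 543/7]
= [52, 14, 78]

query (1,1) [L1,L3] — begin 0,0,0
+L1 (α=1/7) → [6/7, 22, 141/7]
+L3 (α=1/3) → [299/21, 74, 1927/21]
rounded: [14, 74, 92]

(1,0) stack=L1,L3,L4; from [0,0,0]:
+L1 (α=3/5) → [48, 474/5, 621/5]
+L3 (α=1/4) → [50, 1221/10, 979/10]
+L4 (α=2/3) → [140/3, 4021/30, 1613/10]
rounded: [47, 134, 161]


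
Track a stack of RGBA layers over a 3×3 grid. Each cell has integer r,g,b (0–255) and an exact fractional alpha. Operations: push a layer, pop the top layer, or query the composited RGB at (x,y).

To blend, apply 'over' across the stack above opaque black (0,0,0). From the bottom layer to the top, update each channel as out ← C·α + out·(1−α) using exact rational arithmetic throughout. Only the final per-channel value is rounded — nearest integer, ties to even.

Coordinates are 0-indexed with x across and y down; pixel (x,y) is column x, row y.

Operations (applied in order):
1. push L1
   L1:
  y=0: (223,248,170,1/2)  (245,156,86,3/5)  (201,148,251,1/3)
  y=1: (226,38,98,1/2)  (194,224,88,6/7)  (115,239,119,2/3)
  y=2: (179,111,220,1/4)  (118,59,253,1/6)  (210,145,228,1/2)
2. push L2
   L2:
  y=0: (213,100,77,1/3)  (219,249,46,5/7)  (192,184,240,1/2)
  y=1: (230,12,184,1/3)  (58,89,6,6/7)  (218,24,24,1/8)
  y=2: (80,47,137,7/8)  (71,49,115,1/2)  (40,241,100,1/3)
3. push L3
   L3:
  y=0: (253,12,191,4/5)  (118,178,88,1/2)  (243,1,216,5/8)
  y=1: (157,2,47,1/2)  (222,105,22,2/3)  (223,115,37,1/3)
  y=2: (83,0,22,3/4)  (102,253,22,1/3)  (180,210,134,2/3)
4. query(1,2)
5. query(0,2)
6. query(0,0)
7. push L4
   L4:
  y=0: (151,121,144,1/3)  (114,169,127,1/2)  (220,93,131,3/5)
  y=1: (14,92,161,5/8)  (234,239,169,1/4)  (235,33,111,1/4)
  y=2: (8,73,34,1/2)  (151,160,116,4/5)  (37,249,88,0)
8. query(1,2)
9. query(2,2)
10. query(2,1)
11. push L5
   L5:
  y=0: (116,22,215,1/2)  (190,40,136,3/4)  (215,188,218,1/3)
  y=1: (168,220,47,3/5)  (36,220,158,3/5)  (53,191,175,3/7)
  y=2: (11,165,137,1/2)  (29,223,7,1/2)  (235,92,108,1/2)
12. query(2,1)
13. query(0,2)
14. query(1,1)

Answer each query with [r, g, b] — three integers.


(1,2) stack=L1,L2,L3; from [0,0,0]:
+L1 (α=1/6) → [59/3, 59/6, 253/6]
+L2 (α=1/2) → [136/3, 353/12, 943/12]
+L3 (α=1/3) → [578/9, 1871/18, 1075/18]
→ [64, 104, 60]

query (0,2) [L1,L2,L3] — begin 0,0,0
after L1 α=1/4: [179/4, 111/4, 55]
after L2 α=7/8: [2419/32, 1427/32, 507/4]
after L3 α=3/4: [10387/128, 1427/128, 771/16]
rounded: [81, 11, 48]

(0,0) stack=L1,L2,L3; from [0,0,0]:
after L1 α=1/2: [223/2, 124, 85]
after L2 α=1/3: [436/3, 116, 247/3]
after L3 α=4/5: [3472/15, 164/5, 2539/15]
rounded: [231, 33, 169]

(1,2) stack=L1,L2,L3,L4; from [0,0,0]:
after L1 α=1/6: [59/3, 59/6, 253/6]
after L2 α=1/2: [136/3, 353/12, 943/12]
after L3 α=1/3: [578/9, 1871/18, 1075/18]
after L4 α=4/5: [6014/45, 13391/90, 9427/90]
= [134, 149, 105]

query (2,2) [L1,L2,L3,L4] — begin 0,0,0
+L1 (α=1/2) → [105, 145/2, 114]
+L2 (α=1/3) → [250/3, 386/3, 328/3]
+L3 (α=2/3) → [1330/9, 1646/9, 1132/9]
+L4 (α=0) → [1330/9, 1646/9, 1132/9]
→ [148, 183, 126]

query (2,1) [L1,L2,L3,L4] — begin 0,0,0
L1 α=2/3: [230/3, 478/3, 238/3]
L2 α=1/8: [283/3, 1709/12, 869/12]
L3 α=1/3: [1235/9, 2399/18, 1091/18]
L4 α=1/4: [485/3, 2597/24, 1757/24]
→ [162, 108, 73]

at x=2,y=1 over L1,L2,L3,L4,L5:
L1 α=2/3: [230/3, 478/3, 238/3]
L2 α=1/8: [283/3, 1709/12, 869/12]
L3 α=1/3: [1235/9, 2399/18, 1091/18]
L4 α=1/4: [485/3, 2597/24, 1757/24]
L5 α=3/7: [2417/21, 6035/42, 701/6]
= [115, 144, 117]

at x=0,y=2 over L1,L2,L3,L4,L5:
+L1 (α=1/4) → [179/4, 111/4, 55]
+L2 (α=7/8) → [2419/32, 1427/32, 507/4]
+L3 (α=3/4) → [10387/128, 1427/128, 771/16]
+L4 (α=1/2) → [11411/256, 10771/256, 1315/32]
+L5 (α=1/2) → [14227/512, 53011/512, 5699/64]
rounded: [28, 104, 89]

(1,1) stack=L1,L2,L3,L4,L5; from [0,0,0]:
after L1 α=6/7: [1164/7, 192, 528/7]
after L2 α=6/7: [3600/49, 726/7, 780/49]
after L3 α=2/3: [8452/49, 732/7, 2936/147]
after L4 α=1/4: [18411/98, 3869/28, 11217/196]
after L5 α=3/5: [23703/245, 13109/70, 57669/490]
→ [97, 187, 118]


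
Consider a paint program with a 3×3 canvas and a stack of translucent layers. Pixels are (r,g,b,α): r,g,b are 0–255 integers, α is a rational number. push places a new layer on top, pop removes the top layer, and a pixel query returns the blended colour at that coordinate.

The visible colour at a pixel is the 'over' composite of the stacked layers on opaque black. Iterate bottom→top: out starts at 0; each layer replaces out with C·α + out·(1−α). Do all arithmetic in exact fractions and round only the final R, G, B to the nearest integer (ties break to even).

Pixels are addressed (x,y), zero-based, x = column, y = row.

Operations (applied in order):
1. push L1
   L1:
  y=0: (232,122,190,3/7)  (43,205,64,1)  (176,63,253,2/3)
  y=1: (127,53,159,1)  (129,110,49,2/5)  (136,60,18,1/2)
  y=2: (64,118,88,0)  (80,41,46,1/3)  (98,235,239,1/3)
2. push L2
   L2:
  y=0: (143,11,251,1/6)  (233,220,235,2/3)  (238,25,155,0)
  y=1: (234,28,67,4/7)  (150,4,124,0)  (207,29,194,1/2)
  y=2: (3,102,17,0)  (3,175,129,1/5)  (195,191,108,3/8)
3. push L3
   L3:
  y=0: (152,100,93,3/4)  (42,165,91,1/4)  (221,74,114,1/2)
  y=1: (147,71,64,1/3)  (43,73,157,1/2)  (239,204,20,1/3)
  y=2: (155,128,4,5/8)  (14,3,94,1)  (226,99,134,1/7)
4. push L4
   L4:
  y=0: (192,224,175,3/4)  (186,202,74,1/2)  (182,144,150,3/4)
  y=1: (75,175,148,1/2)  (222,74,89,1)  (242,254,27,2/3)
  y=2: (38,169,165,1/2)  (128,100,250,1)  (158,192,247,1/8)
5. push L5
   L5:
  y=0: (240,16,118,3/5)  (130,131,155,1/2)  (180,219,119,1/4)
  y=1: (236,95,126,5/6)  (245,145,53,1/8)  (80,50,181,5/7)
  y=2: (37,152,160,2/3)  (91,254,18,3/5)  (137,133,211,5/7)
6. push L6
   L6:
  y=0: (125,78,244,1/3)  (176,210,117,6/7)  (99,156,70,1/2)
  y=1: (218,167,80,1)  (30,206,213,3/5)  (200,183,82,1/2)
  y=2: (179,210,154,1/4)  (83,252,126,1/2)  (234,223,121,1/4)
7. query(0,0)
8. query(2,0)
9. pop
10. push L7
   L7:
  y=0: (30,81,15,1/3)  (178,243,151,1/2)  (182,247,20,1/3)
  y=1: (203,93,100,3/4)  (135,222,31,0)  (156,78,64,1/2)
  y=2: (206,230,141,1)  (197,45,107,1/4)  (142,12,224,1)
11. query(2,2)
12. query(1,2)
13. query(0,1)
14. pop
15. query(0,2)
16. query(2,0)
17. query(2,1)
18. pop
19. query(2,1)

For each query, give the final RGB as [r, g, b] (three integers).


(0,0) stack=L1,L2,L3,L4,L5,L6; from [0,0,0]:
+L1 (α=3/7) → [696/7, 366/7, 570/7]
+L2 (α=1/6) → [4481/42, 1907/42, 4607/42]
+L3 (α=3/4) → [23633/168, 14507/168, 16325/168]
+L4 (α=3/4) → [120401/672, 127403/672, 104525/672]
+L5 (α=3/5) → [362321/1680, 143531/1680, 223469/1680]
+L6 (α=1/3) → [467321/2520, 209051/2520, 428429/2520]
→ [185, 83, 170]

query (2,0) [L1,L2,L3,L4,L5,L6] — begin 0,0,0
after L1 α=2/3: [352/3, 42, 506/3]
after L2 α=0: [352/3, 42, 506/3]
after L3 α=1/2: [1015/6, 58, 424/3]
after L4 α=3/4: [4291/24, 245/2, 887/6]
after L5 α=1/4: [5731/32, 1173/8, 1125/8]
after L6 α=1/2: [8899/64, 2421/16, 1685/16]
rounded: [139, 151, 105]

(2,2) stack=L1,L2,L3,L4,L5,L7; from [0,0,0]:
after L1 α=1/3: [98/3, 235/3, 239/3]
after L2 α=3/8: [2245/24, 1447/12, 2167/24]
after L3 α=1/7: [3149/28, 235/2, 2703/28]
after L4 α=1/8: [3781/32, 2029/16, 3691/32]
after L5 α=5/7: [14741/112, 7349/56, 20571/112]
after L7 α=1: [142, 12, 224]
→ [142, 12, 224]

at x=1,y=2 over L1,L2,L3,L4,L5,L7:
+L1 (α=1/3) → [80/3, 41/3, 46/3]
+L2 (α=1/5) → [329/15, 689/15, 571/15]
+L3 (α=1) → [14, 3, 94]
+L4 (α=1) → [128, 100, 250]
+L5 (α=3/5) → [529/5, 962/5, 554/5]
+L7 (α=1/4) → [643/5, 3111/20, 2197/20]
= [129, 156, 110]

at x=0,y=1 over L1,L2,L3,L4,L5,L7:
L1 α=1: [127, 53, 159]
L2 α=4/7: [1317/7, 271/7, 745/7]
L3 α=1/3: [1221/7, 1039/21, 646/7]
L4 α=1/2: [873/7, 2357/21, 841/7]
L5 α=5/6: [9133/42, 6166/63, 5251/42]
L7 α=3/4: [34711/168, 23743/252, 17851/168]
rounded: [207, 94, 106]

(0,2) stack=L1,L2,L3,L4,L5; from [0,0,0]:
+L1 (α=0) → [0, 0, 0]
+L2 (α=0) → [0, 0, 0]
+L3 (α=5/8) → [775/8, 80, 5/2]
+L4 (α=1/2) → [1079/16, 249/2, 335/4]
+L5 (α=2/3) → [2263/48, 857/6, 1615/12]
→ [47, 143, 135]

(2,0) stack=L1,L2,L3,L4,L5; from [0,0,0]:
L1 α=2/3: [352/3, 42, 506/3]
L2 α=0: [352/3, 42, 506/3]
L3 α=1/2: [1015/6, 58, 424/3]
L4 α=3/4: [4291/24, 245/2, 887/6]
L5 α=1/4: [5731/32, 1173/8, 1125/8]
= [179, 147, 141]

query (2,1) [L1,L2,L3,L4,L5] — begin 0,0,0
after L1 α=1/2: [68, 30, 9]
after L2 α=1/2: [275/2, 59/2, 203/2]
after L3 α=1/3: [514/3, 263/3, 223/3]
after L4 α=2/3: [1966/9, 1787/9, 385/9]
after L5 α=5/7: [1076/9, 832/9, 8915/63]
→ [120, 92, 142]

at x=2,y=1 over L1,L2,L3,L4:
after L1 α=1/2: [68, 30, 9]
after L2 α=1/2: [275/2, 59/2, 203/2]
after L3 α=1/3: [514/3, 263/3, 223/3]
after L4 α=2/3: [1966/9, 1787/9, 385/9]
→ [218, 199, 43]


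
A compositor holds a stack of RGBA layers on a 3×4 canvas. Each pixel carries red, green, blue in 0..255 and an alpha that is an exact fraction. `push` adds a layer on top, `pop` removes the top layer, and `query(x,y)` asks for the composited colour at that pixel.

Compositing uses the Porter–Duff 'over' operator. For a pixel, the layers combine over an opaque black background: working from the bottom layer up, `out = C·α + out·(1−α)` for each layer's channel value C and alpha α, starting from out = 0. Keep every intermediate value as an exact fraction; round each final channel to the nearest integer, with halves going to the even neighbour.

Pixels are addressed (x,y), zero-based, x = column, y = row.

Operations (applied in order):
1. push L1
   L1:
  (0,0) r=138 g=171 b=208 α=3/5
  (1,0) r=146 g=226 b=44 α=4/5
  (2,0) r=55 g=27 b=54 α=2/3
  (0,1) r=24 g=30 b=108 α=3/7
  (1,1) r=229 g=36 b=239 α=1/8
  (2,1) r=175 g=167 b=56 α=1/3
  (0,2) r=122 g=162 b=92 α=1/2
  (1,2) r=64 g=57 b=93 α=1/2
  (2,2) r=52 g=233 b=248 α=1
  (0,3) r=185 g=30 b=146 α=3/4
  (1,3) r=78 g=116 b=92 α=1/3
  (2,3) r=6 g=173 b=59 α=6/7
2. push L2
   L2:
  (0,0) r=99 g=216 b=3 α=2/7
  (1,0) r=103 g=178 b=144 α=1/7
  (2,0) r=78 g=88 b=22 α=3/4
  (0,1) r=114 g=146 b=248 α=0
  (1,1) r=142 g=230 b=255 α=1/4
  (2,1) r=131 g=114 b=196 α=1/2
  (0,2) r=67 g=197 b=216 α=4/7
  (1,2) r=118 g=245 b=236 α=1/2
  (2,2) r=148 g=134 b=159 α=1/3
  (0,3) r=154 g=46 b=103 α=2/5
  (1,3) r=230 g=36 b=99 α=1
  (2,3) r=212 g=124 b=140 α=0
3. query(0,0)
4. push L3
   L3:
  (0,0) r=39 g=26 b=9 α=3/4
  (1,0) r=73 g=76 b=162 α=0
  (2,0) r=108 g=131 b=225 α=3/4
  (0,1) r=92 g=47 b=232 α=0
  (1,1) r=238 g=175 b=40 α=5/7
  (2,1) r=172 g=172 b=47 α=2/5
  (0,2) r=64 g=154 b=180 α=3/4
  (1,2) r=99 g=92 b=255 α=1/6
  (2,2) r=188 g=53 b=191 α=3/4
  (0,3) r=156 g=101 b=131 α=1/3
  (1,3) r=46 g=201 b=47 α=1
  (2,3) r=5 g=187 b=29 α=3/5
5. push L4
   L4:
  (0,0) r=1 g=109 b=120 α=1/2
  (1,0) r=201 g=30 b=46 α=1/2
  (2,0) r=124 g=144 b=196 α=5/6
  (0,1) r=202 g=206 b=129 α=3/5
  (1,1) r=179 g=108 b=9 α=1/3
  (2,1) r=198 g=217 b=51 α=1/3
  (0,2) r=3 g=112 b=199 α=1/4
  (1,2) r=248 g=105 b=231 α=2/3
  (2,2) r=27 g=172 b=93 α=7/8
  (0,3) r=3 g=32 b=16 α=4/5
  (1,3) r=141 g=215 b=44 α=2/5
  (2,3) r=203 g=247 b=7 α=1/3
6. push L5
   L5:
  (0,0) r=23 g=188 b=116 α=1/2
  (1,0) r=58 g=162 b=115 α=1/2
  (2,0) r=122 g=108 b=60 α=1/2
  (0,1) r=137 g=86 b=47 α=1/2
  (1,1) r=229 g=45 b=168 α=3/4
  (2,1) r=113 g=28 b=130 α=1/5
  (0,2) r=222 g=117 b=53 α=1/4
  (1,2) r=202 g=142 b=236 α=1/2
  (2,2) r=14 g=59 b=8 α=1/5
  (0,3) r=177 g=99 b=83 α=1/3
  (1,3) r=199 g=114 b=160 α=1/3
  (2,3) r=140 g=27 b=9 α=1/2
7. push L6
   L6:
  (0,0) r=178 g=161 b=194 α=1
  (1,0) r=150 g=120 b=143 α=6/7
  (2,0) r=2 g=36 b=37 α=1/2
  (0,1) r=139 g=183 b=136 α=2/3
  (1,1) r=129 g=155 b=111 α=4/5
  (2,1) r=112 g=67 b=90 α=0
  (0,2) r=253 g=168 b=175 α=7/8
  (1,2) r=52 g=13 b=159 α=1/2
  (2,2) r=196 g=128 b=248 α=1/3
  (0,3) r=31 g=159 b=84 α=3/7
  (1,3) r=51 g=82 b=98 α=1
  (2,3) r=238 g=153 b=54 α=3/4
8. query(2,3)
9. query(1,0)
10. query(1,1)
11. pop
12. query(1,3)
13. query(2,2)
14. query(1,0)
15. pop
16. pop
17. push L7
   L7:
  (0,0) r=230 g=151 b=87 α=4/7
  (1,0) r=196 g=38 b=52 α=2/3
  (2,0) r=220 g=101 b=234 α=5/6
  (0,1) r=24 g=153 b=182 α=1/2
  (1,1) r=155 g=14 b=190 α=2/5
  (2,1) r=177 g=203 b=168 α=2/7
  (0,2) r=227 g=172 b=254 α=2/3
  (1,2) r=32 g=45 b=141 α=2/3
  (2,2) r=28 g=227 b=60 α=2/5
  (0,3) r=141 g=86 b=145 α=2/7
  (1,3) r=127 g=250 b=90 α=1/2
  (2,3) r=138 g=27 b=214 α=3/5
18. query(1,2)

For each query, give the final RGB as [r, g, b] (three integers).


query (0,0) [L1,L2] — begin 0,0,0
after L1 α=3/5: [414/5, 513/5, 624/5]
after L2 α=2/7: [612/7, 135, 90]
→ [87, 135, 90]

query (2,3) [L1,L2,L3,L4,L5,L6] — begin 0,0,0
+L1 (α=6/7) → [36/7, 1038/7, 354/7]
+L2 (α=0) → [36/7, 1038/7, 354/7]
+L3 (α=3/5) → [177/35, 6003/35, 1317/35]
+L4 (α=1/3) → [7459/105, 20651/105, 2879/105]
+L5 (α=1/2) → [22159/210, 11743/105, 1912/105]
+L6 (α=3/4) → [172099/840, 29969/210, 9461/210]
→ [205, 143, 45]

(1,0) stack=L1,L2,L3,L4,L5,L6; from [0,0,0]:
L1 α=4/5: [584/5, 904/5, 176/5]
L2 α=1/7: [4019/35, 902/5, 1776/35]
L3 α=0: [4019/35, 902/5, 1776/35]
L4 α=1/2: [5527/35, 526/5, 1693/35]
L5 α=1/2: [7557/70, 668/5, 2859/35]
L6 α=6/7: [70557/490, 4268/35, 32889/245]
= [144, 122, 134]

(1,1) stack=L1,L2,L3,L4,L5,L6; from [0,0,0]:
after L1 α=1/8: [229/8, 9/2, 239/8]
after L2 α=1/4: [1823/32, 487/8, 2757/32]
after L3 α=5/7: [20863/112, 3987/28, 851/16]
after L4 α=1/3: [30887/168, 1833/14, 923/24]
after L5 α=3/4: [146303/672, 3723/56, 13019/96]
after L6 α=4/5: [98611/672, 38443/280, 55643/480]
= [147, 137, 116]

at x=1,y=3 over L1,L2,L3,L4,L5:
+L1 (α=1/3) → [26, 116/3, 92/3]
+L2 (α=1) → [230, 36, 99]
+L3 (α=1) → [46, 201, 47]
+L4 (α=2/5) → [84, 1033/5, 229/5]
+L5 (α=1/3) → [367/3, 2636/15, 1258/15]
→ [122, 176, 84]

at x=2,y=2 over L1,L2,L3,L4,L5:
L1 α=1: [52, 233, 248]
L2 α=1/3: [84, 200, 655/3]
L3 α=3/4: [162, 359/4, 1187/6]
L4 α=7/8: [351/8, 5175/32, 5093/48]
L5 α=1/5: [379/10, 5647/40, 5189/60]
= [38, 141, 86]

query (1,0) [L1,L2,L3,L4,L5] — begin 0,0,0
after L1 α=4/5: [584/5, 904/5, 176/5]
after L2 α=1/7: [4019/35, 902/5, 1776/35]
after L3 α=0: [4019/35, 902/5, 1776/35]
after L4 α=1/2: [5527/35, 526/5, 1693/35]
after L5 α=1/2: [7557/70, 668/5, 2859/35]
→ [108, 134, 82]

at x=1,y=2 over L1,L2,L3,L7:
+L1 (α=1/2) → [32, 57/2, 93/2]
+L2 (α=1/2) → [75, 547/4, 565/4]
+L3 (α=1/6) → [79, 3103/24, 3845/24]
+L7 (α=2/3) → [143/3, 5263/72, 10613/72]
= [48, 73, 147]


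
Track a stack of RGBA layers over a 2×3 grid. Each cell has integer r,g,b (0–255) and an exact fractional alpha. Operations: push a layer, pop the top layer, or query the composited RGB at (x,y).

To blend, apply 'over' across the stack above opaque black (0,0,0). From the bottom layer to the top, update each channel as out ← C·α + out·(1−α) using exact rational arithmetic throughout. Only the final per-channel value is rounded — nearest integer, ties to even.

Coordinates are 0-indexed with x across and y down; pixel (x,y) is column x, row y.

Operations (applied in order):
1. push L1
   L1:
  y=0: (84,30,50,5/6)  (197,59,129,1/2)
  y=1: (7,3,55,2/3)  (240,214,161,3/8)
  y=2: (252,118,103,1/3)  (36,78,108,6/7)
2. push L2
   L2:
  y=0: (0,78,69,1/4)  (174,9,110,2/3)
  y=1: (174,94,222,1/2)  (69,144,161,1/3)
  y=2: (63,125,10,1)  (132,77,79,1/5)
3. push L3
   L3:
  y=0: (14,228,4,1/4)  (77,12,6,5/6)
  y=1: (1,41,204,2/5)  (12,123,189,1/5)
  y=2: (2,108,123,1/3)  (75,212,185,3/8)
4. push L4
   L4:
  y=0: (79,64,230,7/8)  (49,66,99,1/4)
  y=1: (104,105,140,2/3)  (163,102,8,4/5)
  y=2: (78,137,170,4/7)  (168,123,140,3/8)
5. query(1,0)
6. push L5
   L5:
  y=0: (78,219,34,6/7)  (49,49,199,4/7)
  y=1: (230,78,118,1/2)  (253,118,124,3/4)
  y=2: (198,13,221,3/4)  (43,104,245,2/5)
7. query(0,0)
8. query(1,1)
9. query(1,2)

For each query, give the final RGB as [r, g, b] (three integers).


at x=1,y=0 over L1,L2,L3,L4:
L1 α=1/2: [197/2, 59/2, 129/2]
L2 α=2/3: [893/6, 95/6, 569/6]
L3 α=5/6: [3203/36, 455/36, 749/36]
L4 α=1/4: [3791/48, 1247/48, 1937/48]
rounded: [79, 26, 40]

query (0,0) [L1,L2,L3,L4,L5] — begin 0,0,0
+L1 (α=5/6) → [70, 25, 125/3]
+L2 (α=1/4) → [105/2, 153/4, 97/2]
+L3 (α=1/4) → [343/8, 1371/16, 299/8]
+L4 (α=7/8) → [4767/64, 8539/128, 13179/64]
+L5 (α=6/7) → [34719/448, 176731/896, 26235/448]
rounded: [77, 197, 59]

query (1,1) [L1,L2,L3,L4,L5] — begin 0,0,0
L1 α=3/8: [90, 321/4, 483/8]
L2 α=1/3: [83, 203/2, 1127/12]
L3 α=1/5: [344/5, 529/5, 1694/15]
L4 α=4/5: [3604/25, 2569/25, 2174/75]
L5 α=3/4: [22579/100, 11419/100, 15037/150]
rounded: [226, 114, 100]

query (1,2) [L1,L2,L3,L4,L5] — begin 0,0,0
+L1 (α=6/7) → [216/7, 468/7, 648/7]
+L2 (α=1/5) → [1788/35, 2411/35, 629/7]
+L3 (α=3/8) → [3363/56, 6863/56, 3515/28]
+L4 (α=3/8) → [45039/448, 54979/448, 29335/224]
+L5 (α=2/5) → [34729/448, 258121/2240, 39553/224]
rounded: [78, 115, 177]
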